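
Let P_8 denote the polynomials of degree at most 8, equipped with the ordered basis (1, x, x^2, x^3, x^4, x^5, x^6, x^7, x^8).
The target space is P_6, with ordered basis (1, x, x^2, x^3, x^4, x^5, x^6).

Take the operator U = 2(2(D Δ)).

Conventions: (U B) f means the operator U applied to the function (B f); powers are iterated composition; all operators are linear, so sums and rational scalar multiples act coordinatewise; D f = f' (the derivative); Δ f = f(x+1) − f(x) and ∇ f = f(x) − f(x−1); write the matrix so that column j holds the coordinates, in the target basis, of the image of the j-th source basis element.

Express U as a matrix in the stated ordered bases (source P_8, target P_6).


the matrix is [[0, 0, 8, 12, 16, 20, 24, 28, 32]; [0, 0, 0, 24, 48, 80, 120, 168, 224]; [0, 0, 0, 0, 48, 120, 240, 420, 672]; [0, 0, 0, 0, 0, 80, 240, 560, 1120]; [0, 0, 0, 0, 0, 0, 120, 420, 1120]; [0, 0, 0, 0, 0, 0, 0, 168, 672]; [0, 0, 0, 0, 0, 0, 0, 0, 224]] (rows listed top to bottom)

image of 1: 0
image of x: 0
image of x^2: 8
image of x^3: 24x + 12
image of x^4: 48x^2 + 48x + 16
image of x^5: 80x^3 + 120x^2 + 80x + 20
image of x^6: 120x^4 + 240x^3 + 240x^2 + 120x + 24
image of x^7: 168x^5 + 420x^4 + 560x^3 + 420x^2 + 168x + 28
image of x^8: 224x^6 + 672x^5 + 1120x^4 + 1120x^3 + 672x^2 + 224x + 32
each image's coordinates form column j of the matrix


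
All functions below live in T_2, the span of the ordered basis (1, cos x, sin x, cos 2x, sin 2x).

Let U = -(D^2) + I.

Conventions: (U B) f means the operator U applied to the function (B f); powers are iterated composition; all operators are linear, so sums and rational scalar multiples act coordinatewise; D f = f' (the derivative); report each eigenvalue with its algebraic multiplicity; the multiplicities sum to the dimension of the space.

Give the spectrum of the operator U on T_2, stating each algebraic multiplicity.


image of 1: 1
image of cos x: 2cos x
image of sin x: 2sin x
image of cos 2x: 5cos 2x
image of sin 2x: 5sin 2x
the matrix is diagonal; its diagonal is (1, 2, 2, 5, 5)
for a triangular matrix the eigenvalues are the diagonal entries, with algebraic multiplicity their repetition count

λ = 1 (multiplicity 1), λ = 2 (multiplicity 2), λ = 5 (multiplicity 2)


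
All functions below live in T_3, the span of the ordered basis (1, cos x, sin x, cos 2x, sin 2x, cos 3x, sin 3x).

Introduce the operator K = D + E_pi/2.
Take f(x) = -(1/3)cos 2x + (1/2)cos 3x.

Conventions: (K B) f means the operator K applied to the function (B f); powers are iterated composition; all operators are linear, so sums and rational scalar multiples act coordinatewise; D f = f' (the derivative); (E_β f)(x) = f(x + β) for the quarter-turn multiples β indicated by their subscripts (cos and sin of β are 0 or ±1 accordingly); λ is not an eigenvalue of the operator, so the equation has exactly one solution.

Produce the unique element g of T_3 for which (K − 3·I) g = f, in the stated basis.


write g with unknown coordinates in the stated basis and equate coefficients in (K − 3·I) g = f
solving from the highest basis element down gives g = (1/15)cos 2x - (1/30)sin 2x - (3/26)cos 3x + (1/13)sin 3x
check: K g = -(2/15)cos 2x - (1/10)sin 2x + (2/13)cos 3x + (3/13)sin 3x
so K g − 3·g = -(1/3)cos 2x + (1/2)cos 3x = f ✓

the result is g(x) = (1/15)cos 2x - (1/30)sin 2x - (3/26)cos 3x + (1/13)sin 3x


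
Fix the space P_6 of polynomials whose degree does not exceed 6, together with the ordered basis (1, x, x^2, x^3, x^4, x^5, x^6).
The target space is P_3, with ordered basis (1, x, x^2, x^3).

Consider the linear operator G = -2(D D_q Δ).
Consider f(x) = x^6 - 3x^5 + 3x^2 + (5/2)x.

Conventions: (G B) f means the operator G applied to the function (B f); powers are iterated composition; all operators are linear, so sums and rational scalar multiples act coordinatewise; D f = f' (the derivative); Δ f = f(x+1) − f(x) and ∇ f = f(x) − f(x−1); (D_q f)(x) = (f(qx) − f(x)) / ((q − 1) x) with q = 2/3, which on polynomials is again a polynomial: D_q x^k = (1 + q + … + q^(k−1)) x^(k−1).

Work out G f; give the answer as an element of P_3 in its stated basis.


Δ f = 6x^5 - 10x^3 - 15x^2 - 3x + 7/2
D_q Δ f = (422/27)x^4 - (190/9)x^2 - 25x - 3
D D_q Δ f = (1688/27)x^3 - (380/9)x - 25
(-2(D D_q Δ)) f = -(3376/27)x^3 + (760/9)x + 50

the image equals g(x) = -(3376/27)x^3 + (760/9)x + 50


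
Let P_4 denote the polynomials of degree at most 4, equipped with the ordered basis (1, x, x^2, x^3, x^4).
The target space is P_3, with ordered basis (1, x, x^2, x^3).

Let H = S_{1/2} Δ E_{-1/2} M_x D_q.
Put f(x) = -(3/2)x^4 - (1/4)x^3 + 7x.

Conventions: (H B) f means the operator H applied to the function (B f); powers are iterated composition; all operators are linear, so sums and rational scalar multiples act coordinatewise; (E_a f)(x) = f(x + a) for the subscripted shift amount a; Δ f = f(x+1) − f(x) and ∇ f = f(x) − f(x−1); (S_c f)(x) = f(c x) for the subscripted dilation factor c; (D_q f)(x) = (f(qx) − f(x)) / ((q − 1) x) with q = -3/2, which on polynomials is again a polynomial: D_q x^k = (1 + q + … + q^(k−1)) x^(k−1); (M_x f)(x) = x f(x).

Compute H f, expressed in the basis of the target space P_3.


D_q f = (39/16)x^3 - (7/16)x^2 + 7
M_x D_q f = (39/16)x^4 - (7/16)x^3 + 7x
E_{-1/2} M_x D_q f = (39/16)x^4 - (85/16)x^3 + (69/16)x^2 + (349/64)x - 843/256
Δ (E_{-1/2} M_x) D_q f = (39/4)x^3 - (21/16)x^2 + (39/16)x + 441/64
S_{1/2} Δ (E_{-1/2} M_x) D_q f = (39/32)x^3 - (21/64)x^2 + (39/32)x + 441/64

g(x) = (39/32)x^3 - (21/64)x^2 + (39/32)x + 441/64


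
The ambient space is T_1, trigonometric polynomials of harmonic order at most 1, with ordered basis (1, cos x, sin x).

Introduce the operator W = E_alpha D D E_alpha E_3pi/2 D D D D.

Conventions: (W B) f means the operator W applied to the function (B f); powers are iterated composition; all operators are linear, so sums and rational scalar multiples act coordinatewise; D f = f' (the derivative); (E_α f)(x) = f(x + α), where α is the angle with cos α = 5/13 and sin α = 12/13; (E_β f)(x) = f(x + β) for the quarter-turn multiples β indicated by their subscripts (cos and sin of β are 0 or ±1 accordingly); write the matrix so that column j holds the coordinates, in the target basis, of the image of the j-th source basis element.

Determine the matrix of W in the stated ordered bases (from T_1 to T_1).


image of 1: 0
image of cos x: -(120/169)cos x + (119/169)sin x
image of sin x: -(119/169)cos x - (120/169)sin x
each image's coordinates form column j of the matrix

the matrix is [[0, 0, 0]; [0, -120/169, -119/169]; [0, 119/169, -120/169]] (rows listed top to bottom)


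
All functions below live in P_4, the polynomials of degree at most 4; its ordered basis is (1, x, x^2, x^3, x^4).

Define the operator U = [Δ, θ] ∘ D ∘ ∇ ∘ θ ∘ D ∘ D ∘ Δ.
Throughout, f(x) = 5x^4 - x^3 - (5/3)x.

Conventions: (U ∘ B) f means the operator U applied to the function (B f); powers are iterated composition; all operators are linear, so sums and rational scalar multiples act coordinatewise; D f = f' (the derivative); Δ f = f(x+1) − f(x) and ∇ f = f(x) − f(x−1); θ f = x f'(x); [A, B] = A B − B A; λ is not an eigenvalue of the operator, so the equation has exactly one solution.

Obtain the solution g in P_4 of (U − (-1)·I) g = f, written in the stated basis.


the image equals g(x) = 5x^4 - x^3 - (5/3)x

write g with unknown coordinates in the stated basis and equate coefficients in (U − (-1)·I) g = f
solving from the highest basis element down gives g = 5x^4 - x^3 - (5/3)x
check: U g = 0
so U g − (-1)·g = 5x^4 - x^3 - (5/3)x = f ✓


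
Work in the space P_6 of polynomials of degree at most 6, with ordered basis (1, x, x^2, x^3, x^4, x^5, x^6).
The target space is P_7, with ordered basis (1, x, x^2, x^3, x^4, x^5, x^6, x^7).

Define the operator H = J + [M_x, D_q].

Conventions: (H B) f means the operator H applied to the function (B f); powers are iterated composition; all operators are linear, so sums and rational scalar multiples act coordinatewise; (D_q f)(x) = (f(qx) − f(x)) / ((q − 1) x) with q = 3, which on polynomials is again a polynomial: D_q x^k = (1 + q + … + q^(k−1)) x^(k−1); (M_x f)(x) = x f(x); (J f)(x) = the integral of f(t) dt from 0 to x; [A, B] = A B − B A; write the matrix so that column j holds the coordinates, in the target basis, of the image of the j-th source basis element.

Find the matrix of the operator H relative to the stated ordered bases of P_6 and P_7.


image of 1: x - 1
image of x: (1/2)x^2 - 3x
image of x^2: (1/3)x^3 - 9x^2
image of x^3: (1/4)x^4 - 27x^3
image of x^4: (1/5)x^5 - 81x^4
image of x^5: (1/6)x^6 - 243x^5
image of x^6: (1/7)x^7 - 729x^6
each image's coordinates form column j of the matrix

the matrix is [[-1, 0, 0, 0, 0, 0, 0]; [1, -3, 0, 0, 0, 0, 0]; [0, 1/2, -9, 0, 0, 0, 0]; [0, 0, 1/3, -27, 0, 0, 0]; [0, 0, 0, 1/4, -81, 0, 0]; [0, 0, 0, 0, 1/5, -243, 0]; [0, 0, 0, 0, 0, 1/6, -729]; [0, 0, 0, 0, 0, 0, 1/7]] (rows listed top to bottom)


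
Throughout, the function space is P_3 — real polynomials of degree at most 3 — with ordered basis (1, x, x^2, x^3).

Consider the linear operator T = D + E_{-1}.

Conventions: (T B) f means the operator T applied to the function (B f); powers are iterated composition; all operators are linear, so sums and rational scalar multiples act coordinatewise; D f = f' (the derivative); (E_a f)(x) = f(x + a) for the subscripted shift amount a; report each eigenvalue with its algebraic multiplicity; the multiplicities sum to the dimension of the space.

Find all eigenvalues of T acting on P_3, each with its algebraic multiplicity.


image of 1: 1
image of x: x
image of x^2: x^2 + 1
image of x^3: x^3 + 3x - 1
the matrix is upper triangular; its diagonal is (1, 1, 1, 1)
for a triangular matrix the eigenvalues are the diagonal entries, with algebraic multiplicity their repetition count

λ = 1 (multiplicity 4)


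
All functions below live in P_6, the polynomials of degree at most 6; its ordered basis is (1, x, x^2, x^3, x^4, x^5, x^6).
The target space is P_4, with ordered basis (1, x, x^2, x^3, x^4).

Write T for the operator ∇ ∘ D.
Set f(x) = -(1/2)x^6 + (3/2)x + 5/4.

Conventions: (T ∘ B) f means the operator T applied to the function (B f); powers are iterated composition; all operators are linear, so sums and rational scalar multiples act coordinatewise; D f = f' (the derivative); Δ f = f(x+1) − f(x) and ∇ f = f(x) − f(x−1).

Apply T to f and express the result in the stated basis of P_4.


D f = -3x^5 + 3/2
∇ D f = -15x^4 + 30x^3 - 30x^2 + 15x - 3

the image equals g(x) = -15x^4 + 30x^3 - 30x^2 + 15x - 3


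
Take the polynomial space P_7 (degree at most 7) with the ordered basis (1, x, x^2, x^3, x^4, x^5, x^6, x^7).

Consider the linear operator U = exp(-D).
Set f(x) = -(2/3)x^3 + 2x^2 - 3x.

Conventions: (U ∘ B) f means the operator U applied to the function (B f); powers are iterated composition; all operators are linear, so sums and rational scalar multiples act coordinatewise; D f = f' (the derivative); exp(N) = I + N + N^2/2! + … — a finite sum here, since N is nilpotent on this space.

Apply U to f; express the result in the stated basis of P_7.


the result is g(x) = -(2/3)x^3 + 4x^2 - 9x + 17/3

order-1 term: 2x^2 - 4x + 3
order-2 term: -2x + 2
order-3 term: 2/3
the series for exp(-D) f terminates at order 3
exp(-D) f = -(2/3)x^3 + 4x^2 - 9x + 17/3


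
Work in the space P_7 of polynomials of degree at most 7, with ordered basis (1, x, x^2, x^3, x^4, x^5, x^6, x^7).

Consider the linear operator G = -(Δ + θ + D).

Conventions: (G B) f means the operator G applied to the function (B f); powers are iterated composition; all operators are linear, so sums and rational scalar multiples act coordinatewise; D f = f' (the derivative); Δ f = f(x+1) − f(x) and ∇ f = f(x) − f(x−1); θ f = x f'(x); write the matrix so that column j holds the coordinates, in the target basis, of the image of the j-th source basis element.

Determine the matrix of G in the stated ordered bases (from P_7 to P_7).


the matrix is [[0, -2, -1, -1, -1, -1, -1, -1]; [0, -1, -4, -3, -4, -5, -6, -7]; [0, 0, -2, -6, -6, -10, -15, -21]; [0, 0, 0, -3, -8, -10, -20, -35]; [0, 0, 0, 0, -4, -10, -15, -35]; [0, 0, 0, 0, 0, -5, -12, -21]; [0, 0, 0, 0, 0, 0, -6, -14]; [0, 0, 0, 0, 0, 0, 0, -7]] (rows listed top to bottom)

image of 1: 0
image of x: -x - 2
image of x^2: -2x^2 - 4x - 1
image of x^3: -3x^3 - 6x^2 - 3x - 1
image of x^4: -4x^4 - 8x^3 - 6x^2 - 4x - 1
image of x^5: -5x^5 - 10x^4 - 10x^3 - 10x^2 - 5x - 1
image of x^6: -6x^6 - 12x^5 - 15x^4 - 20x^3 - 15x^2 - 6x - 1
image of x^7: -7x^7 - 14x^6 - 21x^5 - 35x^4 - 35x^3 - 21x^2 - 7x - 1
each image's coordinates form column j of the matrix


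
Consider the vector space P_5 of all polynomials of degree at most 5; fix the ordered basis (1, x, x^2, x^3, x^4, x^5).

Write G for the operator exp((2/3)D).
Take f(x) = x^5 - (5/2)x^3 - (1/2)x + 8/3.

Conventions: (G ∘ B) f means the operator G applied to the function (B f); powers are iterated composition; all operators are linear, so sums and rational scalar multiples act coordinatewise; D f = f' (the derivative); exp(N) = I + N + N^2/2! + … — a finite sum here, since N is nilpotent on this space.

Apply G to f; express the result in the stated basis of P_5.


g(x) = x^5 + (10/3)x^4 + (35/18)x^3 - (55/27)x^2 - (461/162)x + 419/243

order-1 term: (10/3)x^4 - 5x^2 - 1/3
order-2 term: (40/9)x^3 - (10/3)x
order-3 term: (80/27)x^2 - 20/27
order-4 term: (80/81)x
order-5 term: 32/243
the series for exp((2/3)D) f terminates at order 5
exp((2/3)D) f = x^5 + (10/3)x^4 + (35/18)x^3 - (55/27)x^2 - (461/162)x + 419/243


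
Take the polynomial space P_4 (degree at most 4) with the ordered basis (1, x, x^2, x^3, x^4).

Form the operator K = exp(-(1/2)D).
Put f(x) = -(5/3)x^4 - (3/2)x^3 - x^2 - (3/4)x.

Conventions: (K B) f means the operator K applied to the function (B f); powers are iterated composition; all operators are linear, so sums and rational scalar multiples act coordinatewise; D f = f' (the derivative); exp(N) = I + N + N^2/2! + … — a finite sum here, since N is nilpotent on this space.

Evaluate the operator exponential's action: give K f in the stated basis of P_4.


the image equals g(x) = -(5/3)x^4 + (11/6)x^3 - (5/4)x^2 - (1/24)x + 5/24

order-1 term: (10/3)x^3 + (9/4)x^2 + x + 3/8
order-2 term: -(5/2)x^2 - (9/8)x - 1/4
order-3 term: (5/6)x + 3/16
order-4 term: -5/48
the series for exp(-(1/2)D) f terminates at order 4
exp(-(1/2)D) f = -(5/3)x^4 + (11/6)x^3 - (5/4)x^2 - (1/24)x + 5/24


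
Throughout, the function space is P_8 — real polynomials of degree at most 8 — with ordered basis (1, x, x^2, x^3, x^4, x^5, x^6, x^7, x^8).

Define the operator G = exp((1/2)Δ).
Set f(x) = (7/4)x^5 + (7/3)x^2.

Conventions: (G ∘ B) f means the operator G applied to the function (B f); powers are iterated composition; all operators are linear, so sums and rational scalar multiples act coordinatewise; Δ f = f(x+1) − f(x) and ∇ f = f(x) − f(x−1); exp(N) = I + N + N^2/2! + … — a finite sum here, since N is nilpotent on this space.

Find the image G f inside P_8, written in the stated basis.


order-1 term: (35/8)x^4 + (35/4)x^3 + (35/4)x^2 + (161/24)x + 49/24
order-2 term: (35/8)x^3 + (105/8)x^2 + (245/16)x + 343/48
order-3 term: (35/16)x^2 + (105/16)x + 175/32
order-4 term: (35/64)x + 35/32
order-5 term: 7/128
the series for exp((1/2)Δ) f terminates at order 5
exp((1/2)Δ) f = (7/4)x^5 + (35/8)x^4 + (105/8)x^3 + (1267/48)x^2 + (5593/192)x + 2023/128

the result is g(x) = (7/4)x^5 + (35/8)x^4 + (105/8)x^3 + (1267/48)x^2 + (5593/192)x + 2023/128


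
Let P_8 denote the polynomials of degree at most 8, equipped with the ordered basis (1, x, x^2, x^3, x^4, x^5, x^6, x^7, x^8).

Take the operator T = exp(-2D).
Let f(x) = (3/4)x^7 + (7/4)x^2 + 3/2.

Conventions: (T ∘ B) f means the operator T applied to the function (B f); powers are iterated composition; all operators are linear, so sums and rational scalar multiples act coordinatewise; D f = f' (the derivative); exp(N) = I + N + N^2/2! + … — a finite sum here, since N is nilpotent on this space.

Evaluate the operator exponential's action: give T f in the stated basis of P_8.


order-1 term: -(21/2)x^6 - 7x
order-2 term: 63x^5 + 7
order-3 term: -210x^4
order-4 term: 420x^3
order-5 term: -504x^2
order-6 term: 336x
order-7 term: -96
the series for exp(-2D) f terminates at order 7
exp(-2D) f = (3/4)x^7 - (21/2)x^6 + 63x^5 - 210x^4 + 420x^3 - (2009/4)x^2 + 329x - 175/2

g(x) = (3/4)x^7 - (21/2)x^6 + 63x^5 - 210x^4 + 420x^3 - (2009/4)x^2 + 329x - 175/2


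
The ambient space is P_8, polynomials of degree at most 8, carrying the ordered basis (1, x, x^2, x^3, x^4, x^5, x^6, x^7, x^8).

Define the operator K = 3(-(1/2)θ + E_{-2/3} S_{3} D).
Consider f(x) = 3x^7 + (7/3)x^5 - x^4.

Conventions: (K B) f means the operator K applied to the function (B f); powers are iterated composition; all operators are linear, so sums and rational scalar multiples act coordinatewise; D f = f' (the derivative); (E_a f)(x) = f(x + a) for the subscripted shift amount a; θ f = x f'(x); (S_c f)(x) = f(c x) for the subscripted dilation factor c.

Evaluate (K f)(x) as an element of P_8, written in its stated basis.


g(x) = -(63/2)x^7 + 45927x^6 - (367451/2)x^5 + 309021x^4 - 280044x^3 + 144288x^2 - 40080x + 4688

θ f = 21x^7 + (35/3)x^5 - 4x^4
(-(1/2)θ) f = -(21/2)x^7 - (35/6)x^5 + 2x^4
D f = 21x^6 + (35/3)x^4 - 4x^3
S_{3} D f = 15309x^6 + 945x^4 - 108x^3
E_{-2/3} S_{3} D f = 15309x^6 - 61236x^5 + 103005x^4 - 93348x^3 + 48096x^2 - 13360x + 4688/3
(-(1/2)θ + E_{-2/3} S_{3} D) f = -(21/2)x^7 + 15309x^6 - (367451/6)x^5 + 103007x^4 - 93348x^3 + 48096x^2 - 13360x + 4688/3
(3(-(1/2)θ + E_{-2/3} S_{3} D)) f = -(63/2)x^7 + 45927x^6 - (367451/2)x^5 + 309021x^4 - 280044x^3 + 144288x^2 - 40080x + 4688


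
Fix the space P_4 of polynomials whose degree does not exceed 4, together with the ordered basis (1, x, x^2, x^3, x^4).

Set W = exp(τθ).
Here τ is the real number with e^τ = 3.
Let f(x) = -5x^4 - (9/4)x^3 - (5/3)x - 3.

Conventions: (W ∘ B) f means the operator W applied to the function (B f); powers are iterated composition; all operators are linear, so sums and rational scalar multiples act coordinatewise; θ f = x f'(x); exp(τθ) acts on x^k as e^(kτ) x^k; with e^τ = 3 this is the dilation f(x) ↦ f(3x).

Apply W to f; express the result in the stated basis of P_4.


the result is g(x) = -405x^4 - (243/4)x^3 - 5x - 3

exp(τθ) x^k = e^(kτ) x^k; with e^τ = 3 this sends x^k to 3^k x^k
x ↦ 3 x
x^3 ↦ 27 x^3
x^4 ↦ 81 x^4
applying this coordinatewise to f: exp(τθ) f = -405x^4 - (243/4)x^3 - 5x - 3


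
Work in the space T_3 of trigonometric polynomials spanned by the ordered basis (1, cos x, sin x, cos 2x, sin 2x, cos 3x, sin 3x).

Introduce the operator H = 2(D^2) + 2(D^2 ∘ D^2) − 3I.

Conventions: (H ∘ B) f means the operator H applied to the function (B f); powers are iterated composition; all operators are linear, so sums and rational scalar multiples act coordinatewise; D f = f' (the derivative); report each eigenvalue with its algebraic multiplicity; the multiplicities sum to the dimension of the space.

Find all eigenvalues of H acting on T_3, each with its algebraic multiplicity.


λ = -3 (multiplicity 3), λ = 21 (multiplicity 2), λ = 141 (multiplicity 2)

image of 1: -3
image of cos x: -3cos x
image of sin x: -3sin x
image of cos 2x: 21cos 2x
image of sin 2x: 21sin 2x
image of cos 3x: 141cos 3x
image of sin 3x: 141sin 3x
the matrix is diagonal; its diagonal is (-3, -3, -3, 21, 21, 141, 141)
for a triangular matrix the eigenvalues are the diagonal entries, with algebraic multiplicity their repetition count


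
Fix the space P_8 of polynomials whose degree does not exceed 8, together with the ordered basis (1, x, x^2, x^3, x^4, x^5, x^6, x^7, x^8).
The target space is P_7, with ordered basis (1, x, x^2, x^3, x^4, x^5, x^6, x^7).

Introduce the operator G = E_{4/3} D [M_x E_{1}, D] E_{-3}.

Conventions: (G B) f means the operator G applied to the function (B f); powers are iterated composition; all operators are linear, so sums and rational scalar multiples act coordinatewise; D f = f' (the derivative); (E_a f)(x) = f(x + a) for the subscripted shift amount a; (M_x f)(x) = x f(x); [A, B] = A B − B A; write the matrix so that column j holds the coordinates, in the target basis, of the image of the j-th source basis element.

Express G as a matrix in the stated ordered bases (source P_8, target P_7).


the matrix is [[0, -1, 4/3, -4/3, 32/27, -80/81, 64/81, -448/729, 1024/2187]; [0, 0, -2, 4, -16/3, 160/27, -160/27, 448/81, -3584/729]; [0, 0, 0, -3, 8, -40/3, 160/9, -560/27, 1792/81]; [0, 0, 0, 0, -4, 40/3, -80/3, 1120/27, -4480/81]; [0, 0, 0, 0, 0, -5, 20, -140/3, 2240/27]; [0, 0, 0, 0, 0, 0, -6, 28, -224/3]; [0, 0, 0, 0, 0, 0, 0, -7, 112/3]; [0, 0, 0, 0, 0, 0, 0, 0, -8]] (rows listed top to bottom)

image of 1: 0
image of x: -1
image of x^2: -2x + 4/3
image of x^3: -3x^2 + 4x - 4/3
image of x^4: -4x^3 + 8x^2 - (16/3)x + 32/27
image of x^5: -5x^4 + (40/3)x^3 - (40/3)x^2 + (160/27)x - 80/81
image of x^6: -6x^5 + 20x^4 - (80/3)x^3 + (160/9)x^2 - (160/27)x + 64/81
image of x^7: -7x^6 + 28x^5 - (140/3)x^4 + (1120/27)x^3 - (560/27)x^2 + (448/81)x - 448/729
image of x^8: -8x^7 + (112/3)x^6 - (224/3)x^5 + (2240/27)x^4 - (4480/81)x^3 + (1792/81)x^2 - (3584/729)x + 1024/2187
each image's coordinates form column j of the matrix


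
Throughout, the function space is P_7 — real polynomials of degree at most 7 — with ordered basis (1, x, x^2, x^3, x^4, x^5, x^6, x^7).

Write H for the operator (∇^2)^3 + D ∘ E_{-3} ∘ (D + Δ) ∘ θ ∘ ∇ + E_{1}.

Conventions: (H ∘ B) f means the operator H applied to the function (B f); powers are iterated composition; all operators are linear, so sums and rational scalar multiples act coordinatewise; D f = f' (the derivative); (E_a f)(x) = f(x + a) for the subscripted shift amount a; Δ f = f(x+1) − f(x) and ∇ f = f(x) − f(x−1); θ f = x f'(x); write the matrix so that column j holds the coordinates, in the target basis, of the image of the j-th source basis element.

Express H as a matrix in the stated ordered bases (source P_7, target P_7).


the matrix is [[1, 1, 1, 25, -443, 4751, -38369, 260331]; [0, 1, 2, 3, 148, -2995, 36246, -329273]; [0, 0, 1, 3, 6, 490, -11325, 153951]; [0, 0, 0, 1, 4, 10, 1220, -31885]; [0, 0, 0, 0, 1, 5, 15, 2555]; [0, 0, 0, 0, 0, 1, 6, 21]; [0, 0, 0, 0, 0, 0, 1, 7]; [0, 0, 0, 0, 0, 0, 0, 1]] (rows listed top to bottom)

image of 1: 1
image of x: x + 1
image of x^2: x^2 + 2x + 1
image of x^3: x^3 + 3x^2 + 3x + 25
image of x^4: x^4 + 4x^3 + 6x^2 + 148x - 443
image of x^5: x^5 + 5x^4 + 10x^3 + 490x^2 - 2995x + 4751
image of x^6: x^6 + 6x^5 + 15x^4 + 1220x^3 - 11325x^2 + 36246x - 38369
image of x^7: x^7 + 7x^6 + 21x^5 + 2555x^4 - 31885x^3 + 153951x^2 - 329273x + 260331
each image's coordinates form column j of the matrix


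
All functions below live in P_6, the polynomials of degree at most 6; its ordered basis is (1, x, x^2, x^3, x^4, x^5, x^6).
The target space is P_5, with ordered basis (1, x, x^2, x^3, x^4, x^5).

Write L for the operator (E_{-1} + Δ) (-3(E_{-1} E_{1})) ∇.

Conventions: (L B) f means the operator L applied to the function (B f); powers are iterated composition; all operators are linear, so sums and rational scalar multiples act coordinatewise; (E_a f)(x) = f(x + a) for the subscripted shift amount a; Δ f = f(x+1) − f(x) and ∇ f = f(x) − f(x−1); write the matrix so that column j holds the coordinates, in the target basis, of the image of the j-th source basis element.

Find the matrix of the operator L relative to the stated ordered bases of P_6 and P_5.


the matrix is [[0, -3, 3, -21, 39, -93, 183]; [0, 0, -6, 9, -84, 195, -558]; [0, 0, 0, -9, 18, -210, 585]; [0, 0, 0, 0, -12, 30, -420]; [0, 0, 0, 0, 0, -15, 45]; [0, 0, 0, 0, 0, 0, -18]] (rows listed top to bottom)

image of 1: 0
image of x: -3
image of x^2: -6x + 3
image of x^3: -9x^2 + 9x - 21
image of x^4: -12x^3 + 18x^2 - 84x + 39
image of x^5: -15x^4 + 30x^3 - 210x^2 + 195x - 93
image of x^6: -18x^5 + 45x^4 - 420x^3 + 585x^2 - 558x + 183
each image's coordinates form column j of the matrix


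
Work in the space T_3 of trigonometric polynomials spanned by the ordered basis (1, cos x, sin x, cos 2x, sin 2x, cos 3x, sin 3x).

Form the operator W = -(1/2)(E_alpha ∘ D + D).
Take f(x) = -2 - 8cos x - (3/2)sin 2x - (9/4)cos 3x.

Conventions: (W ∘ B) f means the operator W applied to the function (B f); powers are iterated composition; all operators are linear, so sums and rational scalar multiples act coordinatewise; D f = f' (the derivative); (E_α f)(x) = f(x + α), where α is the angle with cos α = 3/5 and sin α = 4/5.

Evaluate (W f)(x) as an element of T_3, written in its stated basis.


D f = 8sin x - 3cos 2x + (27/4)sin 3x
E_alpha D f = (32/5)cos x + (24/5)sin x + (21/25)cos 2x + (72/25)sin 2x + (297/125)cos 3x - (3159/500)sin 3x
D f = 8sin x - 3cos 2x + (27/4)sin 3x
(E_alpha ∘ D + D) f = (32/5)cos x + (64/5)sin x - (54/25)cos 2x + (72/25)sin 2x + (297/125)cos 3x + (54/125)sin 3x
(-(1/2)(E_alpha ∘ D + D)) f = -(16/5)cos x - (32/5)sin x + (27/25)cos 2x - (36/25)sin 2x - (297/250)cos 3x - (27/125)sin 3x

g(x) = -(16/5)cos x - (32/5)sin x + (27/25)cos 2x - (36/25)sin 2x - (297/250)cos 3x - (27/125)sin 3x


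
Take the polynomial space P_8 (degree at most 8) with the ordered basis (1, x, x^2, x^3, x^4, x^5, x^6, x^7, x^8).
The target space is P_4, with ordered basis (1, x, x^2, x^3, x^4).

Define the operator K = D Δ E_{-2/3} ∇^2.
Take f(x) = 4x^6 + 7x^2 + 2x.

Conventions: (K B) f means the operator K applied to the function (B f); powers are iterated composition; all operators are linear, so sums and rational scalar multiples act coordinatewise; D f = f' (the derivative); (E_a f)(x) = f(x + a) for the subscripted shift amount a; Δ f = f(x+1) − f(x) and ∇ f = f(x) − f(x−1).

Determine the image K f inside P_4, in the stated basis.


∇ f = 24x^5 - 60x^4 + 80x^3 - 60x^2 + 38x - 9
∇ ∇ f = 120x^4 - 480x^3 + 840x^2 - 720x + 262
E_{-2/3} ∇^2 f = 120x^4 - 800x^3 + 2120x^2 - (23600/9)x + 34594/27
Δ E_{-2/3} ∇^2 f = 480x^3 - 1680x^2 + 2320x - 10640/9
D Δ E_{-2/3} ∇^2 f = 1440x^2 - 3360x + 2320

g(x) = 1440x^2 - 3360x + 2320


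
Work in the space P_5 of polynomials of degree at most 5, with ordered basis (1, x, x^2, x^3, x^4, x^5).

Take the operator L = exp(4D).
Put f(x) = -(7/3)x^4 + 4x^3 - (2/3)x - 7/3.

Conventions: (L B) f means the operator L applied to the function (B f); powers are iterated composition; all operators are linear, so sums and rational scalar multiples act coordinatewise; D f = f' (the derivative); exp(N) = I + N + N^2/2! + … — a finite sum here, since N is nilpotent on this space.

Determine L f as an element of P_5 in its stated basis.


order-1 term: -(112/3)x^3 + 48x^2 - 8/3
order-2 term: -224x^2 + 192x
order-3 term: -(1792/3)x + 256
order-4 term: -1792/3
the series for exp(4D) f terminates at order 4
exp(4D) f = -(7/3)x^4 - (100/3)x^3 - 176x^2 - 406x - 1039/3

g(x) = -(7/3)x^4 - (100/3)x^3 - 176x^2 - 406x - 1039/3


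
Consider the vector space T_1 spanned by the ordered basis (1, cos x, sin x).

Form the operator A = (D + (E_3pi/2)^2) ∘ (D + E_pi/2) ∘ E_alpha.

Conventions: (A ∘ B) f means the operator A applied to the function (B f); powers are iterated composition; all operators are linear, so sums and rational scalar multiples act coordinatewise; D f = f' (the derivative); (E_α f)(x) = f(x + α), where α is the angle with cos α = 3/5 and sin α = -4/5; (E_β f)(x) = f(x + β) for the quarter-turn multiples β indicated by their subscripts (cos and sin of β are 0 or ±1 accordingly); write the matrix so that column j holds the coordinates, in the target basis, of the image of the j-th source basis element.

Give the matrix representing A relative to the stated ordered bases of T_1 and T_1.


image of 1: 1
image of cos x: -(14/5)cos x - (2/5)sin x
image of sin x: (2/5)cos x - (14/5)sin x
each image's coordinates form column j of the matrix

the matrix is [[1, 0, 0]; [0, -14/5, 2/5]; [0, -2/5, -14/5]] (rows listed top to bottom)


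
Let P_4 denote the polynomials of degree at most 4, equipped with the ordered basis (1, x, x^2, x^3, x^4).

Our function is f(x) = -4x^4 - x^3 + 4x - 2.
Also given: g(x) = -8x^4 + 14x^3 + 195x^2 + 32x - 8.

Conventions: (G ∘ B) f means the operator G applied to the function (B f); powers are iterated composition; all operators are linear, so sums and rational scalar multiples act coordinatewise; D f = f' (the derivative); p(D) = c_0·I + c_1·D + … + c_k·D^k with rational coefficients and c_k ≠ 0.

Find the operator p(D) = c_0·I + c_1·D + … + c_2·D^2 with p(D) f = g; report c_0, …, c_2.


D^0 f = -4x^4 - x^3 + 4x - 2
D^1 f = -16x^3 - 3x^2 + 4
D^2 f = -48x^2 - 6x
matching coefficients of g against c_0 f + c_1 Df + … from the top degree down determines the c_i
solution: c_0 = 2, c_1 = -1, c_2 = -4

p(D) = 2·I − D − 4·D^2, i.e. c_0 = 2, c_1 = -1, c_2 = -4


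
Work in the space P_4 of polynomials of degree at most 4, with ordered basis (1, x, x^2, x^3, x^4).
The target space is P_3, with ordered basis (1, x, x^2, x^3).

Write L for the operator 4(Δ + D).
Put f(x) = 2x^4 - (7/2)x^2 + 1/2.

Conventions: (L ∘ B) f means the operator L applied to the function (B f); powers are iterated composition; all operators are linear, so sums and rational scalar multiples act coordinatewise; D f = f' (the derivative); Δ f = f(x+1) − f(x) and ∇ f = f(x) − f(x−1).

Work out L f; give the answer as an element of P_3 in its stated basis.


Δ f = 8x^3 + 12x^2 + x - 3/2
D f = 8x^3 - 7x
(Δ + D) f = 16x^3 + 12x^2 - 6x - 3/2
(4(Δ + D)) f = 64x^3 + 48x^2 - 24x - 6

the image equals g(x) = 64x^3 + 48x^2 - 24x - 6


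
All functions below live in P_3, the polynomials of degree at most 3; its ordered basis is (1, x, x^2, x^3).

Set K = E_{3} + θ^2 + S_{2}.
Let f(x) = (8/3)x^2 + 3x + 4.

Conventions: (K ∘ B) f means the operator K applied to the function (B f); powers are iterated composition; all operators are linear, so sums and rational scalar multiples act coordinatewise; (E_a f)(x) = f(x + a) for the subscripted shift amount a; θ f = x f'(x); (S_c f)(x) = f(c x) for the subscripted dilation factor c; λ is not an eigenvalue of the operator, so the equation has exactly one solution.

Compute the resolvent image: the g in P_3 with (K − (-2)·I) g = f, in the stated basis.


write g with unknown coordinates in the stated basis and equate coefficients in (K − (-2)·I) g = f
solving from the highest basis element down gives g = (8/33)x^2 + (17/66)x + 23/88
check: K g = (24/11)x^2 + (82/33)x + 153/44
so K g − (-2)·g = (8/3)x^2 + 3x + 4 = f ✓

g(x) = (8/33)x^2 + (17/66)x + 23/88


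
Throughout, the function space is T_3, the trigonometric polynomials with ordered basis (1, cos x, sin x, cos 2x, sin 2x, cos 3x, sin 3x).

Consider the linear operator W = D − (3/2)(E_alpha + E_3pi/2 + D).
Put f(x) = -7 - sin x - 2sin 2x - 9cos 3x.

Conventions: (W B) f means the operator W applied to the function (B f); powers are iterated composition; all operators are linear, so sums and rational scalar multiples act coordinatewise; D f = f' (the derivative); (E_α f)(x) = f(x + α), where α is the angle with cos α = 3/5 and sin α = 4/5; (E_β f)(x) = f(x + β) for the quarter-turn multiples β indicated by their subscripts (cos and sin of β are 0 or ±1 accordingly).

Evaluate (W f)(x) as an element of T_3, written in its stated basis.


g(x) = 21 + (1/5)cos x + (9/10)sin x + (122/25)cos 2x - (96/25)sin 2x - (3159/250)cos 3x - (3969/125)sin 3x

D f = -cos x - 4cos 2x + 27sin 3x
E_alpha f = -7 - (4/5)cos x - (3/5)sin x - (48/25)cos 2x + (14/25)sin 2x + (1053/125)cos 3x + (396/125)sin 3x
E_3pi/2 f = -7 + cos x + 2sin 2x + 9sin 3x
D f = -cos x - 4cos 2x + 27sin 3x
(E_alpha + E_3pi/2 + D) f = -14 - (4/5)cos x - (3/5)sin x - (148/25)cos 2x + (64/25)sin 2x + (1053/125)cos 3x + (4896/125)sin 3x
(-(3/2)(E_alpha + E_3pi/2 + D)) f = 21 + (6/5)cos x + (9/10)sin x + (222/25)cos 2x - (96/25)sin 2x - (3159/250)cos 3x - (7344/125)sin 3x
(D − (3/2)(E_alpha + E_3pi/2 + D)) f = 21 + (1/5)cos x + (9/10)sin x + (122/25)cos 2x - (96/25)sin 2x - (3159/250)cos 3x - (3969/125)sin 3x


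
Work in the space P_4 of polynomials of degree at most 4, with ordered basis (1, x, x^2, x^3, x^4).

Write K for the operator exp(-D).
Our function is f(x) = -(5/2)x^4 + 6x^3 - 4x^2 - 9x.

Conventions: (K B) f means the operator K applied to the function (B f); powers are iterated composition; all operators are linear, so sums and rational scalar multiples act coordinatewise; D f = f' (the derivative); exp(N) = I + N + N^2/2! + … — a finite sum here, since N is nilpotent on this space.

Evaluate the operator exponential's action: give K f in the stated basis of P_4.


the image equals g(x) = -(5/2)x^4 + 16x^3 - 37x^2 + 27x - 7/2

order-1 term: 10x^3 - 18x^2 + 8x + 9
order-2 term: -15x^2 + 18x - 4
order-3 term: 10x - 6
order-4 term: -5/2
the series for exp(-D) f terminates at order 4
exp(-D) f = -(5/2)x^4 + 16x^3 - 37x^2 + 27x - 7/2


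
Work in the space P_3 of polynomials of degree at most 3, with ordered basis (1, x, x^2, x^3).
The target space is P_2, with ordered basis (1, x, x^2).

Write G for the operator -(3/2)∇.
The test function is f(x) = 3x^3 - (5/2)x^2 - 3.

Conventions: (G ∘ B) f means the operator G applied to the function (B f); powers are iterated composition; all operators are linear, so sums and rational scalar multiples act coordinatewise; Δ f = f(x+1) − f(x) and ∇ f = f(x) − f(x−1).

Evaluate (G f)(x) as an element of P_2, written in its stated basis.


∇ f = 9x^2 - 14x + 11/2
(-(3/2)∇) f = -(27/2)x^2 + 21x - 33/4

the result is g(x) = -(27/2)x^2 + 21x - 33/4


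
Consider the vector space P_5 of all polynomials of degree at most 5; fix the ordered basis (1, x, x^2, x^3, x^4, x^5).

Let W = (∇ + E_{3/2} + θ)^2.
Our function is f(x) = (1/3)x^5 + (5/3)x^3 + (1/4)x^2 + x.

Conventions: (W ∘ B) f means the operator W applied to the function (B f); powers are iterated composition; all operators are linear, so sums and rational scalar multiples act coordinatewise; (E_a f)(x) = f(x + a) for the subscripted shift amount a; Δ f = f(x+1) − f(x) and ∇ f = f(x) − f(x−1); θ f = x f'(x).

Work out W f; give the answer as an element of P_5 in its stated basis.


∇ f = (5/3)x^4 - (10/3)x^3 + (25/3)x^2 - (37/6)x + 11/4
E_{3/2} f = (1/3)x^5 + (5/2)x^4 + (55/6)x^3 + 19x^2 + (343/16)x + 327/32
θ f = (5/3)x^5 + 5x^3 + (1/2)x^2 + x
(∇ + E_{3/2} + θ) f = 2x^5 + (25/6)x^4 + (65/6)x^3 + (167/6)x^2 + (781/48)x + 415/32
∇ (∇ + E_{3/2} + θ) f = 10x^4 - (10/3)x^3 + (55/2)x^2 + (179/6)x - 139/48
E_{3/2} (∇ + E_{3/2} + θ) f = 2x^5 + (115/6)x^4 + (485/6)x^3 + (601/3)x^2 + (13429/48)x + 5531/32
θ (∇ + E_{3/2} + θ) f = 10x^5 + (50/3)x^4 + (65/2)x^3 + (167/3)x^2 + (781/48)x
(∇ + E_{3/2} + θ) (∇ + E_{3/2} + θ) f = 12x^5 + (275/6)x^4 + 110x^3 + (567/2)x^2 + (2607/8)x + 16315/96

the result is g(x) = 12x^5 + (275/6)x^4 + 110x^3 + (567/2)x^2 + (2607/8)x + 16315/96


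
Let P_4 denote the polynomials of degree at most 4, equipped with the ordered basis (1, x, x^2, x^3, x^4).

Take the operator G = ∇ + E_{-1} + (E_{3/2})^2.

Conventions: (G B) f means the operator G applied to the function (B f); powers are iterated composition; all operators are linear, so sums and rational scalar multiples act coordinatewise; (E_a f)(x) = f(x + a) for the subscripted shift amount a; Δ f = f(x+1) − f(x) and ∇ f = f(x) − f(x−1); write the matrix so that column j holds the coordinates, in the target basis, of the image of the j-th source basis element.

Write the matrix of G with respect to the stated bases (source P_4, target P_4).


the matrix is [[2, 3, 9, 27, 81]; [0, 2, 6, 27, 108]; [0, 0, 2, 9, 54]; [0, 0, 0, 2, 12]; [0, 0, 0, 0, 2]] (rows listed top to bottom)

image of 1: 2
image of x: 2x + 3
image of x^2: 2x^2 + 6x + 9
image of x^3: 2x^3 + 9x^2 + 27x + 27
image of x^4: 2x^4 + 12x^3 + 54x^2 + 108x + 81
each image's coordinates form column j of the matrix


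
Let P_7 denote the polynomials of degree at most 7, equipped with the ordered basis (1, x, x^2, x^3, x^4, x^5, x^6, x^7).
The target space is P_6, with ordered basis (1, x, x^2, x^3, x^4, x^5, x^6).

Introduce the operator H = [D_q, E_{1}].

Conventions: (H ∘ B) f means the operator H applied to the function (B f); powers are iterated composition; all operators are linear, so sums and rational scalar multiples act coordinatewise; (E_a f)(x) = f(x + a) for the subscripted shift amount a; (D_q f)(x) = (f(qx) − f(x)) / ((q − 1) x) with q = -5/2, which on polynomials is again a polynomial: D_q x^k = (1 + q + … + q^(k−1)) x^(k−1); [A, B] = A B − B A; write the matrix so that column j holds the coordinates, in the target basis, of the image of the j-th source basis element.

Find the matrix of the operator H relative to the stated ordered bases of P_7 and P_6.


the matrix is [[0, 0, 7/2, -7/4, 119/8, -371/16, 2415/32, -10731/64]; [0, 0, 0, -14, 189/8, -511/4, 10395/32, -34545/32]; [0, 0, 0, 0, 413/8, -973/8, 12635/16, -157045/64]; [0, 0, 0, 0, 0, -1337/8, 8505/16, -61985/16]; [0, 0, 0, 0, 0, 0, 16527/32, -129801/64]; [0, 0, 0, 0, 0, 0, 0, -24549/16]; [0, 0, 0, 0, 0, 0, 0, 0]] (rows listed top to bottom)

image of 1: 0
image of x: 0
image of x^2: 7/2
image of x^3: -14x - 7/4
image of x^4: (413/8)x^2 + (189/8)x + 119/8
image of x^5: -(1337/8)x^3 - (973/8)x^2 - (511/4)x - 371/16
image of x^6: (16527/32)x^4 + (8505/16)x^3 + (12635/16)x^2 + (10395/32)x + 2415/32
image of x^7: -(24549/16)x^5 - (129801/64)x^4 - (61985/16)x^3 - (157045/64)x^2 - (34545/32)x - 10731/64
each image's coordinates form column j of the matrix


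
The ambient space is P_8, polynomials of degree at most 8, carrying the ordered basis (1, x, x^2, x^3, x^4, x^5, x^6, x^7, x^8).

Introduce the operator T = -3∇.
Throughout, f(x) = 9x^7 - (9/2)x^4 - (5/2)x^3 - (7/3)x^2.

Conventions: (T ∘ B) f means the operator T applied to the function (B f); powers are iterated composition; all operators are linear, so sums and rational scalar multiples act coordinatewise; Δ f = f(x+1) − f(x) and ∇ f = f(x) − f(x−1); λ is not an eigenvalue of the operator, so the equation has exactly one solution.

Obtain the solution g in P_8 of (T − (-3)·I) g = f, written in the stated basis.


write g with unknown coordinates in the stated basis and equate coefficients in (T − (-3)·I) g = f
solving from the highest basis element down gives g = 3x^7 + 21x^6 + 63x^5 + (207/2)x^4 + (589/6)x^3 + (913/18)x^2 + (197/18)x - 1/9
check: T g = -63x^6 - 189x^5 - 315x^4 - 297x^3 - (309/2)x^2 - (197/6)x + 1/3
so T g − (-3)·g = 9x^7 - (9/2)x^4 - (5/2)x^3 - (7/3)x^2 = f ✓

the image equals g(x) = 3x^7 + 21x^6 + 63x^5 + (207/2)x^4 + (589/6)x^3 + (913/18)x^2 + (197/18)x - 1/9


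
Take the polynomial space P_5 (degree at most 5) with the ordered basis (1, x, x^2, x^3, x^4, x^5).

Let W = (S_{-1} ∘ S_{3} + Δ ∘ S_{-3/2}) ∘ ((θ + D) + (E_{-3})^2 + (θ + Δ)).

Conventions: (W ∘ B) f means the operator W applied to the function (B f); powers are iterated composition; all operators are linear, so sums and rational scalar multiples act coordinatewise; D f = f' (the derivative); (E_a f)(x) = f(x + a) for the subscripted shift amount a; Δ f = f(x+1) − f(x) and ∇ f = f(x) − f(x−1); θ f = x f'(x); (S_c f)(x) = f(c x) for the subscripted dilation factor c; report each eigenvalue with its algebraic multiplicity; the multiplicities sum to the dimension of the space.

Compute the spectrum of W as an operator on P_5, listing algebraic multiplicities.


image of 1: 1
image of x: -9x - 17/2
image of x^2: 45x^2 + (93/2)x + 241/4
image of x^3: -189x^3 - (1431/8)x^2 - (3663/8)x - 3457/8
image of x^4: 729x^4 + (2457/4)x^3 + (19467/8)x^2 + (15693/4)x + 50977/16
image of x^5: -2673x^5 - (65205/32)x^4 - (179685/16)x^3 - (392625/16)x^2 - (1078365/32)x - 760753/32
the matrix is upper triangular; its diagonal is (1, -9, 45, -189, 729, -2673)
for a triangular matrix the eigenvalues are the diagonal entries, with algebraic multiplicity their repetition count

λ = -2673 (multiplicity 1), λ = -189 (multiplicity 1), λ = -9 (multiplicity 1), λ = 1 (multiplicity 1), λ = 45 (multiplicity 1), λ = 729 (multiplicity 1)
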